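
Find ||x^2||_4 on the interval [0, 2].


Step 1: ||f||_4 = (integral_0^2 |x^2|^4 dx)^(1/4)
     = (integral_0^2 x^8 dx)^(1/4)
Step 2: integral_0^2 x^8 dx = [x^9/(9)] from 0 to 2 = 2^9/9
     = 512/9 = 56.888889
Step 3: ||f||_4 = (56.888889)^(1/4) = 2.746356


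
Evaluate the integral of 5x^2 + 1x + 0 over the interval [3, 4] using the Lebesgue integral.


The Lebesgue integral of a Riemann-integrable function agrees with the Riemann integral.
Antiderivative F(x) = (5/3)x^3 + (1/2)x^2 + 0x
F(4) = (5/3)*4^3 + (1/2)*4^2 + 0*4
     = (5/3)*64 + (1/2)*16 + 0*4
     = 106.666667 + 8 + 0
     = 114.666667
F(3) = 49.5
Integral = F(4) - F(3) = 114.666667 - 49.5 = 65.166667


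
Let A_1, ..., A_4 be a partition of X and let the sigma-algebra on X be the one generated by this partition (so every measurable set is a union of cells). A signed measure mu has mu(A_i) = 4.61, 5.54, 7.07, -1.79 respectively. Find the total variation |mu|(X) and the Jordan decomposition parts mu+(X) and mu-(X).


Step 1: Every measurable set is a union of atoms (the cells / points), so a Hahn decomposition is
  obtained by grouping atoms by sign: P = union of atoms with mu > 0, N = union of the remaining atoms.
  Atoms in P (indices): 1, 2, 3;  atoms in N (indices): 4
  Positive values: 4.61, 5.54, 7.07
  Negative values: -1.79
Step 2: mu+(X) = mu(P) = sum of positive atom values = 17.22
Step 3: mu-(X) = -mu(N) = sum of |negative atom values| = 1.79
Step 4: |mu|(X) = mu+(X) + mu-(X) = 17.22 + 1.79 = 19.01


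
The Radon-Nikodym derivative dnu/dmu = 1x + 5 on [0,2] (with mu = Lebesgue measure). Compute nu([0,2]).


nu(A) = integral_A (dnu/dmu) dmu = integral_0^2 (1x + 5) dx
Step 1: Antiderivative F(x) = (1/2)x^2 + 5x
Step 2: F(2) = (1/2)*2^2 + 5*2 = 2 + 10 = 12
Step 3: F(0) = (1/2)*0^2 + 5*0 = 0.0 + 0 = 0.0
Step 4: nu([0,2]) = F(2) - F(0) = 12 - 0.0 = 12


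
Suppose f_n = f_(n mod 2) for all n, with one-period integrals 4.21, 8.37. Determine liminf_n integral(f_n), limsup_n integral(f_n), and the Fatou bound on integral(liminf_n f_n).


The sequence (integral(f_n)) is periodic with period 2, repeating the values 4.21, 8.37 indefinitely.
Step 1: For a periodic sequence, every tail (a_m, a_(m+1), ...) contains all 2 period values infinitely often.
Step 2: Hence inf of every tail = min of the period values = min(4.21, 8.37) = 4.21.
        liminf_n integral(f_n) = sup over m of (inf of tail from m) = 4.21.
Step 3: Similarly sup of every tail = max of the period values = 8.37.
        limsup_n integral(f_n) = 8.37.
Step 4: Fatou's lemma: integral(liminf_n f_n) <= liminf_n integral(f_n) = 4.21.
        So the integral of the pointwise liminf is at most 4.21.


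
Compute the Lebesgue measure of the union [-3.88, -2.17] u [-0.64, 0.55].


For pairwise disjoint intervals, m(union) = sum of lengths.
= (-2.17 - -3.88) + (0.55 - -0.64)
= 1.71 + 1.19
= 2.9


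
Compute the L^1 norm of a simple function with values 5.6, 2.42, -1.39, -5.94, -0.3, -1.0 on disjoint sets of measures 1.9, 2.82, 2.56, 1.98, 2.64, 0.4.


Step 1: Compute |f_i|^1 for each value:
  |5.6|^1 = 5.6
  |2.42|^1 = 2.42
  |-1.39|^1 = 1.39
  |-5.94|^1 = 5.94
  |-0.3|^1 = 0.3
  |-1.0|^1 = 1
Step 2: Multiply by measures and sum:
  5.6 * 1.9 = 10.64
  2.42 * 2.82 = 6.8244
  1.39 * 2.56 = 3.5584
  5.94 * 1.98 = 11.7612
  0.3 * 2.64 = 0.792
  1 * 0.4 = 0.4
Sum = 10.64 + 6.8244 + 3.5584 + 11.7612 + 0.792 + 0.4 = 33.976
Step 3: Take the p-th root:
||f||_1 = (33.976)^(1/1) = 33.976


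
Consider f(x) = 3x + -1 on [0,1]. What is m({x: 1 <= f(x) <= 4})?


f^(-1)([1, 4]) = {x : 1 <= 3x + -1 <= 4}
Solving: (1 - -1)/3 <= x <= (4 - -1)/3
= [0.666667, 1.666667]
Intersecting with [0,1]: [0.666667, 1]
Measure = 1 - 0.666667 = 0.333333


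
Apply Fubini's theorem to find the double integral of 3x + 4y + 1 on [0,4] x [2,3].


By Fubini, integrate in x first, then y.
Step 1: Fix y, integrate over x in [0,4]:
  integral(3x + 4y + 1, x=0..4)
  = 3*(4^2 - 0^2)/2 + (4y + 1)*(4 - 0)
  = 24 + (4y + 1)*4
  = 24 + 16y + 4
  = 28 + 16y
Step 2: Integrate over y in [2,3]:
  integral(28 + 16y, y=2..3)
  = 28*1 + 16*(3^2 - 2^2)/2
  = 28 + 40
  = 68


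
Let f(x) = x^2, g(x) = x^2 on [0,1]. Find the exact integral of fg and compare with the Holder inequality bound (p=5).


Step 1: Exact integral of f*g = integral(x^4, 0, 1) = 1/5
     = 0.2
Step 2: Holder bound with p=5, q=1.25:
  ||f||_p = (integral x^10 dx)^(1/5) = (1/11)^(1/5) = 0.619044
  ||g||_q = (integral x^2.5 dx)^(1/1.25) = (1/3.5)^(1/1.25) = 0.367067
Step 3: Holder bound = ||f||_p * ||g||_q = 0.619044 * 0.367067 = 0.227231
Verification: 0.2 <= 0.227231 (Holder holds)


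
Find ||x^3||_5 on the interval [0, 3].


Step 1: ||f||_5 = (integral_0^3 |x^3|^5 dx)^(1/5)
     = (integral_0^3 x^15 dx)^(1/5)
Step 2: integral_0^3 x^15 dx = [x^16/(16)] from 0 to 3 = 3^16/16
     = 43046721/16 = 2.690420e+06
Step 3: ||f||_5 = (2.690420e+06)^(1/5) = 19.318083


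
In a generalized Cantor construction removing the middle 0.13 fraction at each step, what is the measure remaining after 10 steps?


Step 1: At each step, fraction remaining = 1 - 0.13 = 0.87
Step 2: After 10 steps, measure = (0.87)^10
Result = 0.248423


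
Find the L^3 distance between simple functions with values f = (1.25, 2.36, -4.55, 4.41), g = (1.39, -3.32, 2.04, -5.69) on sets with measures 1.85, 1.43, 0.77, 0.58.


Step 1: Compute differences f_i - g_i:
  1.25 - 1.39 = -0.14
  2.36 - -3.32 = 5.68
  -4.55 - 2.04 = -6.59
  4.41 - -5.69 = 10.1
Step 2: Compute |diff|^3 * measure for each set:
  |-0.14|^3 * 1.85 = 0.002744 * 1.85 = 0.005076
  |5.68|^3 * 1.43 = 183.250432 * 1.43 = 262.048118
  |-6.59|^3 * 0.77 = 286.191179 * 0.77 = 220.367208
  |10.1|^3 * 0.58 = 1030.301 * 0.58 = 597.57458
Step 3: Sum = 1079.994982
Step 4: ||f-g||_3 = (1079.994982)^(1/3) = 10.25984


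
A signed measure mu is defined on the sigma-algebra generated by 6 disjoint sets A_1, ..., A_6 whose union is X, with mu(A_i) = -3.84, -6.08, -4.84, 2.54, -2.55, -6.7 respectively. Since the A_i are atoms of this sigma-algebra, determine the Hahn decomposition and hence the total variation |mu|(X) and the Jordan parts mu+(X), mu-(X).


Step 1: Every measurable set is a union of atoms (the cells / points), so a Hahn decomposition is
  obtained by grouping atoms by sign: P = union of atoms with mu > 0, N = union of the remaining atoms.
  Atoms in P (indices): 4;  atoms in N (indices): 1, 2, 3, 5, 6
  Positive values: 2.54
  Negative values: -3.84, -6.08, -4.84, -2.55, -6.7
Step 2: mu+(X) = mu(P) = sum of positive atom values = 2.54
Step 3: mu-(X) = -mu(N) = sum of |negative atom values| = 24.01
Step 4: |mu|(X) = mu+(X) + mu-(X) = 2.54 + 24.01 = 26.55


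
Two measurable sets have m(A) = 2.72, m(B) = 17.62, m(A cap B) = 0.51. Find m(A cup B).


By inclusion-exclusion: m(A u B) = m(A) + m(B) - m(A n B)
= 2.72 + 17.62 - 0.51
= 19.83


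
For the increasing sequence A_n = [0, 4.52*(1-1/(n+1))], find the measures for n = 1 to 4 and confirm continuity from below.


By continuity of measure from below: if A_n increases to A, then m(A_n) -> m(A).
Here A = [0, 4.52], so m(A) = 4.52
Step 1: a_1 = 4.52*(1 - 1/2) = 2.26, m(A_1) = 2.26
Step 2: a_2 = 4.52*(1 - 1/3) = 3.0133, m(A_2) = 3.0133
Step 3: a_3 = 4.52*(1 - 1/4) = 3.39, m(A_3) = 3.39
Step 4: a_4 = 4.52*(1 - 1/5) = 3.616, m(A_4) = 3.616
Limit: m(A_n) -> m([0,4.52]) = 4.52


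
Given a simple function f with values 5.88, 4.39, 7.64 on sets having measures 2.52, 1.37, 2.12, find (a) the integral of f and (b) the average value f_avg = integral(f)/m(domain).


Step 1: Integral = sum(value_i * measure_i)
= 5.88*2.52 + 4.39*1.37 + 7.64*2.12
= 14.8176 + 6.0143 + 16.1968
= 37.0287
Step 2: Total measure of domain = 2.52 + 1.37 + 2.12 = 6.01
Step 3: Average value = 37.0287 / 6.01 = 6.161181


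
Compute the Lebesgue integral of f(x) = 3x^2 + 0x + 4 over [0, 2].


The Lebesgue integral of a Riemann-integrable function agrees with the Riemann integral.
Antiderivative F(x) = (3/3)x^3 + (0/2)x^2 + 4x
F(2) = (3/3)*2^3 + (0/2)*2^2 + 4*2
     = (3/3)*8 + (0/2)*4 + 4*2
     = 8 + 0.0 + 8
     = 16
F(0) = 0.0
Integral = F(2) - F(0) = 16 - 0.0 = 16


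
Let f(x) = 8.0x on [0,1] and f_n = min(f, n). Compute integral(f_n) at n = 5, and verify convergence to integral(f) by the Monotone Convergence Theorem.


f(x) = 8.0x on [0,1]; f_n(x) = min(8.0x, n). At n = 5:
Step 1: f(x) reaches 5 at x = 5/8.0 = 0.625
Step 2: integral(f_5) = integral(8.0x, 0, 0.625) + integral(5, 0.625, 1)
       = 8.0*0.625^2/2 + 5*(1 - 0.625)
       = 1.5625 + 1.875
       = 3.4375
Step 3: As n -> infinity, f_n increases to f, so by MCT integral(f_n) -> integral(f) = 8.0/2 = 4.
Convergence: integral(f_5) = 3.4375 -> 4 as n -> infinity


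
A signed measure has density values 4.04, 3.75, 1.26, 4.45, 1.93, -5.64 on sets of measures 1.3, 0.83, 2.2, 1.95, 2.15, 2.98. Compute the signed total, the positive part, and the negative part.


Step 1: Compute signed measure on each set:
  Set 1: 4.04 * 1.3 = 5.252
  Set 2: 3.75 * 0.83 = 3.1125
  Set 3: 1.26 * 2.2 = 2.772
  Set 4: 4.45 * 1.95 = 8.6775
  Set 5: 1.93 * 2.15 = 4.1495
  Set 6: -5.64 * 2.98 = -16.8072
Step 2: Total signed measure = (5.252) + (3.1125) + (2.772) + (8.6775) + (4.1495) + (-16.8072)
     = 7.1563
Step 3: Positive part mu+(X) = sum of positive contributions = 23.9635
Step 4: Negative part mu-(X) = |sum of negative contributions| = 16.8072


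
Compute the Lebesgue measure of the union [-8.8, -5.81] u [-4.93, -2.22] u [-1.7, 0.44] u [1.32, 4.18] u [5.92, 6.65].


For pairwise disjoint intervals, m(union) = sum of lengths.
= (-5.81 - -8.8) + (-2.22 - -4.93) + (0.44 - -1.7) + (4.18 - 1.32) + (6.65 - 5.92)
= 2.99 + 2.71 + 2.14 + 2.86 + 0.73
= 11.43


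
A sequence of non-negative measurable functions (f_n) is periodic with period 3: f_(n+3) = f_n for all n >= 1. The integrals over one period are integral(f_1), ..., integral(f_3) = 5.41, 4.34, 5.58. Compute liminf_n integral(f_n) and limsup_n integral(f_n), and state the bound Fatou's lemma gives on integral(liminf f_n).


The sequence (integral(f_n)) is periodic with period 3, repeating the values 5.41, 4.34, 5.58 indefinitely.
Step 1: For a periodic sequence, every tail (a_m, a_(m+1), ...) contains all 3 period values infinitely often.
Step 2: Hence inf of every tail = min of the period values = min(5.41, 4.34, 5.58) = 4.34.
        liminf_n integral(f_n) = sup over m of (inf of tail from m) = 4.34.
Step 3: Similarly sup of every tail = max of the period values = 5.58.
        limsup_n integral(f_n) = 5.58.
Step 4: Fatou's lemma: integral(liminf_n f_n) <= liminf_n integral(f_n) = 4.34.
        So the integral of the pointwise liminf is at most 4.34.


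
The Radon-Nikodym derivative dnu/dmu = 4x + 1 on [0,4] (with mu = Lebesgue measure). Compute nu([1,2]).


nu(A) = integral_A (dnu/dmu) dmu = integral_1^2 (4x + 1) dx
Step 1: Antiderivative F(x) = (4/2)x^2 + 1x
Step 2: F(2) = (4/2)*2^2 + 1*2 = 8 + 2 = 10
Step 3: F(1) = (4/2)*1^2 + 1*1 = 2 + 1 = 3
Step 4: nu([1,2]) = F(2) - F(1) = 10 - 3 = 7


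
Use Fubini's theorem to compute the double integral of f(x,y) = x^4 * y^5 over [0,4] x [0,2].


By Fubini's theorem, the double integral factors as a product of single integrals:
Step 1: integral_0^4 x^4 dx = [x^5/5] from 0 to 4
     = 4^5/5 = 204.8
Step 2: integral_0^2 y^5 dy = [y^6/6] from 0 to 2
     = 2^6/6 = 10.666667
Step 3: Double integral = 204.8 * 10.666667 = 2184.533333


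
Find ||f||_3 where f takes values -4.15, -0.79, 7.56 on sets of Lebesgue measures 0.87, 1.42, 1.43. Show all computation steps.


Step 1: Compute |f_i|^3 for each value:
  |-4.15|^3 = 71.473375
  |-0.79|^3 = 0.493039
  |7.56|^3 = 432.081216
Step 2: Multiply by measures and sum:
  71.473375 * 0.87 = 62.181836
  0.493039 * 1.42 = 0.700115
  432.081216 * 1.43 = 617.876139
Sum = 62.181836 + 0.700115 + 617.876139 = 680.758091
Step 3: Take the p-th root:
||f||_3 = (680.758091)^(1/3) = 8.796926


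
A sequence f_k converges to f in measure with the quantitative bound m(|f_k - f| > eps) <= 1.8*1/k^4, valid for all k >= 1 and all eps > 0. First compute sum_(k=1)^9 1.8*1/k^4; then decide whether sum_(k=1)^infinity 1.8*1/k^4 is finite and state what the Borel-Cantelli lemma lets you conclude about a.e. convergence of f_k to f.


Step 1: List the terms 1.8*1/k^4 for k = 1 to 9:
  k=1: 1.8
  k=2: 0.1125
  k=3: 0.022222
  k=4: 0.007031
  k=5: 0.00288
  k=6: 0.001389
  k=7: 7.496876e-04
  k=8: 4.394531e-04
  k=9: 2.743484e-04
Step 2: Partial sum = 1.8 + 0.1125 + 0.022222 + 0.007031 + 0.00288 + 0.001389 + 7.496876e-04 + 4.394531e-04 + 2.743484e-04
     = 1.947486
Step 3: The full series sum_(k>=1) 1.8*1/k^4 converges (p-series with p = 4 > 1; a constant multiple of a convergent series converges).
Step 4: Fix eps > 0. Since sum_k m(|f_k - f| > eps) < infinity, the Borel-Cantelli lemma gives
        m(limsup_k {|f_k - f| > eps}) = 0, i.e. for a.e. x, |f_k(x) - f(x)| <= eps for all large k.
        Applying this with eps = 1/j for j = 1, 2, ... and intersecting the countably many full-measure sets,
        for a.e. x we get limsup_k |f_k(x) - f(x)| <= 1/j for every j, hence f_k -> f almost everywhere.
Conclusion: series converges; Borel-Cantelli yields f_k -> f a.e.


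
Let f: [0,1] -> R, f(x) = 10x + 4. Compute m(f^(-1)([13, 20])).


f^(-1)([13, 20]) = {x : 13 <= 10x + 4 <= 20}
Solving: (13 - 4)/10 <= x <= (20 - 4)/10
= [0.9, 1.6]
Intersecting with [0,1]: [0.9, 1]
Measure = 1 - 0.9 = 0.1


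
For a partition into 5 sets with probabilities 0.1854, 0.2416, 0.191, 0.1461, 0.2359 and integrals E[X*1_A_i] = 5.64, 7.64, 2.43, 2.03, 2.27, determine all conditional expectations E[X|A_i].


For each cell A_i: E[X|A_i] = E[X*1_A_i] / P(A_i)
Step 1: E[X|A_1] = 5.64 / 0.1854 = 30.420712
Step 2: E[X|A_2] = 7.64 / 0.2416 = 31.622517
Step 3: E[X|A_3] = 2.43 / 0.191 = 12.722513
Step 4: E[X|A_4] = 2.03 / 0.1461 = 13.894593
Step 5: E[X|A_5] = 2.27 / 0.2359 = 9.622721
Verification: E[X] = sum E[X*1_A_i] = 5.64 + 7.64 + 2.43 + 2.03 + 2.27 = 20.01


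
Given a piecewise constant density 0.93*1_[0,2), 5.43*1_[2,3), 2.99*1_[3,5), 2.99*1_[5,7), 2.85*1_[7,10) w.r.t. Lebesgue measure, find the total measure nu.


Integrate each piece of the Radon-Nikodym derivative:
Step 1: integral_0^2 0.93 dx = 0.93*(2-0) = 0.93*2 = 1.86
Step 2: integral_2^3 5.43 dx = 5.43*(3-2) = 5.43*1 = 5.43
Step 3: integral_3^5 2.99 dx = 2.99*(5-3) = 2.99*2 = 5.98
Step 4: integral_5^7 2.99 dx = 2.99*(7-5) = 2.99*2 = 5.98
Step 5: integral_7^10 2.85 dx = 2.85*(10-7) = 2.85*3 = 8.55
Total: 1.86 + 5.43 + 5.98 + 5.98 + 8.55 = 27.8


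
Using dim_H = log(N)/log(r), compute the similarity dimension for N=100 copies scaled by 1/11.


For a self-similar set with N copies scaled by 1/r:
dim_H = log(N)/log(r) = log(100)/log(11)
= 4.60517/2.397895
= 1.920505


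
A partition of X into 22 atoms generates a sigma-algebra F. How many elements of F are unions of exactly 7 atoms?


Each element of F is a union of some subset of the 22 atoms.
Elements that are unions of exactly 7 atoms correspond to 7-element subsets of the 22 atoms.
Count = C(22, 7) = 22! / (7! * 15!) = 170544.


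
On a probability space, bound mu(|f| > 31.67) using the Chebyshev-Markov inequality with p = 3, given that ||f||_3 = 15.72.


Chebyshev/Markov inequality: mu(|f| > eps) <= (||f||_p / eps)^p
Step 1: ||f||_3 / eps = 15.72 / 31.67 = 0.496369
Step 2: Raise to power p = 3:
  (0.496369)^3 = 0.122296
Step 3: Therefore mu(|f| > 31.67) <= 0.122296


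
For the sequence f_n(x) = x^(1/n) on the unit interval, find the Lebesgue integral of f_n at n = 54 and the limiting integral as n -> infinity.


At n = 54: f_54(x) = x^(1/54).
Step 1: integral(x^(1/54), 0, 1) = [x^(1/54+1) / (1/54+1)] from 0 to 1
     = 1 / (1/54 + 1) = 1 / ((54+1)/54) = 54/(54+1)
     = 54/55 = 0.981818
Step 2: As n -> infinity, f_n(x) = x^(1/n) -> 1 for x in (0,1], and f_n is increasing in n.
By MCT, lim_n integral(f_n) = integral(lim_n f_n) = integral(1, 0, 1) = 1.
Step 3: Verify convergence: 54/55 = 0.981818 -> 1


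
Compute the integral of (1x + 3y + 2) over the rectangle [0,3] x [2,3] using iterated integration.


By Fubini, integrate in x first, then y.
Step 1: Fix y, integrate over x in [0,3]:
  integral(1x + 3y + 2, x=0..3)
  = 1*(3^2 - 0^2)/2 + (3y + 2)*(3 - 0)
  = 4.5 + (3y + 2)*3
  = 4.5 + 9y + 6
  = 10.5 + 9y
Step 2: Integrate over y in [2,3]:
  integral(10.5 + 9y, y=2..3)
  = 10.5*1 + 9*(3^2 - 2^2)/2
  = 10.5 + 22.5
  = 33


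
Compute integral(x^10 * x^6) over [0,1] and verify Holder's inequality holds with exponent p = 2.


Step 1: Exact integral of f*g = integral(x^16, 0, 1) = 1/17
     = 0.058824
Step 2: Holder bound with p=2, q=2:
  ||f||_p = (integral x^20 dx)^(1/2) = (1/21)^(1/2) = 0.218218
  ||g||_q = (integral x^12 dx)^(1/2) = (1/13)^(1/2) = 0.27735
Step 3: Holder bound = ||f||_p * ||g||_q = 0.218218 * 0.27735 = 0.060523
Verification: 0.058824 <= 0.060523 (Holder holds)


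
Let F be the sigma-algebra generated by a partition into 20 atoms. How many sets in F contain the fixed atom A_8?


Each element of F is a union of some subset S of the 20 atoms.
The element contains A_8 iff A_8 is in S.
So we count subsets S of {A_1,...,A_20} with A_8 in S: choose freely among the other 19 atoms.
Count = 2^(20-1) = 2^19 = 524288.


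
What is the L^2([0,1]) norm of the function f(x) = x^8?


Step 1: ||f||_2 = (integral_0^1 |x^8|^2 dx)^(1/2)
     = (integral_0^1 x^16 dx)^(1/2)
Step 2: integral_0^1 x^16 dx = [x^17/(17)] from 0 to 1 = 1^17/17
     = 1/17 = 0.058824
Step 3: ||f||_2 = (0.058824)^(1/2) = 0.242536


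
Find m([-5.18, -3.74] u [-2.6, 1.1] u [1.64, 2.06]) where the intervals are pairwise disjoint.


For pairwise disjoint intervals, m(union) = sum of lengths.
= (-3.74 - -5.18) + (1.1 - -2.6) + (2.06 - 1.64)
= 1.44 + 3.7 + 0.42
= 5.56


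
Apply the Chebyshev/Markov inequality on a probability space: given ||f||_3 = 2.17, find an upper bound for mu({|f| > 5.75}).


Chebyshev/Markov inequality: mu(|f| > eps) <= (||f||_p / eps)^p
Step 1: ||f||_3 / eps = 2.17 / 5.75 = 0.377391
Step 2: Raise to power p = 3:
  (0.377391)^3 = 0.05375
Step 3: Therefore mu(|f| > 5.75) <= 0.05375


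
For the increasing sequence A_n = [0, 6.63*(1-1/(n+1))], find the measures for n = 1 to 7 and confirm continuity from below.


By continuity of measure from below: if A_n increases to A, then m(A_n) -> m(A).
Here A = [0, 6.63], so m(A) = 6.63
Step 1: a_1 = 6.63*(1 - 1/2) = 3.315, m(A_1) = 3.315
Step 2: a_2 = 6.63*(1 - 1/3) = 4.42, m(A_2) = 4.42
Step 3: a_3 = 6.63*(1 - 1/4) = 4.9725, m(A_3) = 4.9725
Step 4: a_4 = 6.63*(1 - 1/5) = 5.304, m(A_4) = 5.304
Step 5: a_5 = 6.63*(1 - 1/6) = 5.525, m(A_5) = 5.525
Step 6: a_6 = 6.63*(1 - 1/7) = 5.6829, m(A_6) = 5.6829
Step 7: a_7 = 6.63*(1 - 1/8) = 5.8012, m(A_7) = 5.8012
Limit: m(A_n) -> m([0,6.63]) = 6.63


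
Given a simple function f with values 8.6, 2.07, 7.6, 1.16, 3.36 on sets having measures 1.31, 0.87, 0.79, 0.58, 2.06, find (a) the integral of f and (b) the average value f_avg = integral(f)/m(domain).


Step 1: Integral = sum(value_i * measure_i)
= 8.6*1.31 + 2.07*0.87 + 7.6*0.79 + 1.16*0.58 + 3.36*2.06
= 11.266 + 1.8009 + 6.004 + 0.6728 + 6.9216
= 26.6653
Step 2: Total measure of domain = 1.31 + 0.87 + 0.79 + 0.58 + 2.06 = 5.61
Step 3: Average value = 26.6653 / 5.61 = 4.753173


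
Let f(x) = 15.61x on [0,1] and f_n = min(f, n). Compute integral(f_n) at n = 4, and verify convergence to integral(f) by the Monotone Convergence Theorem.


f(x) = 15.61x on [0,1]; f_n(x) = min(15.61x, n). At n = 4:
Step 1: f(x) reaches 4 at x = 4/15.61 = 0.256246
Step 2: integral(f_4) = integral(15.61x, 0, 0.256246) + integral(4, 0.256246, 1)
       = 15.61*0.256246^2/2 + 4*(1 - 0.256246)
       = 0.512492 + 2.975016
       = 3.487508
Step 3: As n -> infinity, f_n increases to f, so by MCT integral(f_n) -> integral(f) = 15.61/2 = 7.805.
Convergence: integral(f_4) = 3.487508 -> 7.805 as n -> infinity


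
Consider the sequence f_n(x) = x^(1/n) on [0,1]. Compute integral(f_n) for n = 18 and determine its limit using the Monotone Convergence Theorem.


At n = 18: f_18(x) = x^(1/18).
Step 1: integral(x^(1/18), 0, 1) = [x^(1/18+1) / (1/18+1)] from 0 to 1
     = 1 / (1/18 + 1) = 1 / ((18+1)/18) = 18/(18+1)
     = 18/19 = 0.947368
Step 2: As n -> infinity, f_n(x) = x^(1/n) -> 1 for x in (0,1], and f_n is increasing in n.
By MCT, lim_n integral(f_n) = integral(lim_n f_n) = integral(1, 0, 1) = 1.
Step 3: Verify convergence: 18/19 = 0.947368 -> 1


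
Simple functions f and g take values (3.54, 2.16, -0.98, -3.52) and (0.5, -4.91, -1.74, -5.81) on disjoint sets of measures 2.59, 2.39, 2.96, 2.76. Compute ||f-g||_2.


Step 1: Compute differences f_i - g_i:
  3.54 - 0.5 = 3.04
  2.16 - -4.91 = 7.07
  -0.98 - -1.74 = 0.76
  -3.52 - -5.81 = 2.29
Step 2: Compute |diff|^2 * measure for each set:
  |3.04|^2 * 2.59 = 9.2416 * 2.59 = 23.935744
  |7.07|^2 * 2.39 = 49.9849 * 2.39 = 119.463911
  |0.76|^2 * 2.96 = 0.5776 * 2.96 = 1.709696
  |2.29|^2 * 2.76 = 5.2441 * 2.76 = 14.473716
Step 3: Sum = 159.583067
Step 4: ||f-g||_2 = (159.583067)^(1/2) = 12.632619


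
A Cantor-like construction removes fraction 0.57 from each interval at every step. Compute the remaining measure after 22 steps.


Step 1: At each step, fraction remaining = 1 - 0.57 = 0.43
Step 2: After 22 steps, measure = (0.43)^22
Result = 8.635869e-09


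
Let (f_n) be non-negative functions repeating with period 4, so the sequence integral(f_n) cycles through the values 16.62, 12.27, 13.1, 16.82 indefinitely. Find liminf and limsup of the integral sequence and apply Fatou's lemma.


The sequence (integral(f_n)) is periodic with period 4, repeating the values 16.62, 12.27, 13.1, 16.82 indefinitely.
Step 1: For a periodic sequence, every tail (a_m, a_(m+1), ...) contains all 4 period values infinitely often.
Step 2: Hence inf of every tail = min of the period values = min(16.62, 12.27, 13.1, 16.82) = 12.27.
        liminf_n integral(f_n) = sup over m of (inf of tail from m) = 12.27.
Step 3: Similarly sup of every tail = max of the period values = 16.82.
        limsup_n integral(f_n) = 16.82.
Step 4: Fatou's lemma: integral(liminf_n f_n) <= liminf_n integral(f_n) = 12.27.
        So the integral of the pointwise liminf is at most 12.27.


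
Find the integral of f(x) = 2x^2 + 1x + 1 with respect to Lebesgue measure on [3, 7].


The Lebesgue integral of a Riemann-integrable function agrees with the Riemann integral.
Antiderivative F(x) = (2/3)x^3 + (1/2)x^2 + 1x
F(7) = (2/3)*7^3 + (1/2)*7^2 + 1*7
     = (2/3)*343 + (1/2)*49 + 1*7
     = 228.666667 + 24.5 + 7
     = 260.166667
F(3) = 25.5
Integral = F(7) - F(3) = 260.166667 - 25.5 = 234.666667


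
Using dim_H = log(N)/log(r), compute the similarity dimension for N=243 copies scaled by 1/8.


For a self-similar set with N copies scaled by 1/r:
dim_H = log(N)/log(r) = log(243)/log(8)
= 5.493061/2.079442
= 2.641604


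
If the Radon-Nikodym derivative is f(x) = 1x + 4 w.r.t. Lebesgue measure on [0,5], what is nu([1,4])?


nu(A) = integral_A (dnu/dmu) dmu = integral_1^4 (1x + 4) dx
Step 1: Antiderivative F(x) = (1/2)x^2 + 4x
Step 2: F(4) = (1/2)*4^2 + 4*4 = 8 + 16 = 24
Step 3: F(1) = (1/2)*1^2 + 4*1 = 0.5 + 4 = 4.5
Step 4: nu([1,4]) = F(4) - F(1) = 24 - 4.5 = 19.5


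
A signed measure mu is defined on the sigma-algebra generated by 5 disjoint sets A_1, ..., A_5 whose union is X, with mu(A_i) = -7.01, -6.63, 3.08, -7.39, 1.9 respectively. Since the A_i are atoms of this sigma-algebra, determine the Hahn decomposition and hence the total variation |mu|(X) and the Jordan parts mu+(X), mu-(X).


Step 1: Every measurable set is a union of atoms (the cells / points), so a Hahn decomposition is
  obtained by grouping atoms by sign: P = union of atoms with mu > 0, N = union of the remaining atoms.
  Atoms in P (indices): 3, 5;  atoms in N (indices): 1, 2, 4
  Positive values: 3.08, 1.9
  Negative values: -7.01, -6.63, -7.39
Step 2: mu+(X) = mu(P) = sum of positive atom values = 4.98
Step 3: mu-(X) = -mu(N) = sum of |negative atom values| = 21.03
Step 4: |mu|(X) = mu+(X) + mu-(X) = 4.98 + 21.03 = 26.01


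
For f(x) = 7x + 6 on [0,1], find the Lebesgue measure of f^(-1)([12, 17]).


f^(-1)([12, 17]) = {x : 12 <= 7x + 6 <= 17}
Solving: (12 - 6)/7 <= x <= (17 - 6)/7
= [0.857143, 1.571429]
Intersecting with [0,1]: [0.857143, 1]
Measure = 1 - 0.857143 = 0.142857


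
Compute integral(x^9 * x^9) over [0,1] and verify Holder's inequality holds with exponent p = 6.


Step 1: Exact integral of f*g = integral(x^18, 0, 1) = 1/19
     = 0.052632
Step 2: Holder bound with p=6, q=1.2:
  ||f||_p = (integral x^54 dx)^(1/6) = (1/55)^(1/6) = 0.51279
  ||g||_q = (integral x^10.8 dx)^(1/1.2) = (1/11.8)^(1/1.2) = 0.127869
Step 3: Holder bound = ||f||_p * ||g||_q = 0.51279 * 0.127869 = 0.06557
Verification: 0.052632 <= 0.06557 (Holder holds)


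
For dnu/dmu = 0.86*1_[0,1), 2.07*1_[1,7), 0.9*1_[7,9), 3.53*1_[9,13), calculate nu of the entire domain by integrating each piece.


Integrate each piece of the Radon-Nikodym derivative:
Step 1: integral_0^1 0.86 dx = 0.86*(1-0) = 0.86*1 = 0.86
Step 2: integral_1^7 2.07 dx = 2.07*(7-1) = 2.07*6 = 12.42
Step 3: integral_7^9 0.9 dx = 0.9*(9-7) = 0.9*2 = 1.8
Step 4: integral_9^13 3.53 dx = 3.53*(13-9) = 3.53*4 = 14.12
Total: 0.86 + 12.42 + 1.8 + 14.12 = 29.2


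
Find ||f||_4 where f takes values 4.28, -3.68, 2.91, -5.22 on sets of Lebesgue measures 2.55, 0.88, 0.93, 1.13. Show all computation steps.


Step 1: Compute |f_i|^4 for each value:
  |4.28|^4 = 335.563779
  |-3.68|^4 = 183.396598
  |2.91|^4 = 71.708718
  |-5.22|^4 = 742.475303
Step 2: Multiply by measures and sum:
  335.563779 * 2.55 = 855.687635
  183.396598 * 0.88 = 161.389006
  71.708718 * 0.93 = 66.689107
  742.475303 * 1.13 = 838.997092
Sum = 855.687635 + 161.389006 + 66.689107 + 838.997092 = 1922.762841
Step 3: Take the p-th root:
||f||_4 = (1922.762841)^(1/4) = 6.621882


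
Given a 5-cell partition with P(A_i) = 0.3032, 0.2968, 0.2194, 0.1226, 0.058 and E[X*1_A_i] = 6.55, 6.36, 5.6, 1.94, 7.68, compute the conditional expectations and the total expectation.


For each cell A_i: E[X|A_i] = E[X*1_A_i] / P(A_i)
Step 1: E[X|A_1] = 6.55 / 0.3032 = 21.602902
Step 2: E[X|A_2] = 6.36 / 0.2968 = 21.428571
Step 3: E[X|A_3] = 5.6 / 0.2194 = 25.524157
Step 4: E[X|A_4] = 1.94 / 0.1226 = 15.823817
Step 5: E[X|A_5] = 7.68 / 0.058 = 132.413793
Verification: E[X] = sum E[X*1_A_i] = 6.55 + 6.36 + 5.6 + 1.94 + 7.68 = 28.13


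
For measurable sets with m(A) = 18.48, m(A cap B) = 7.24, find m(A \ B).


m(A \ B) = m(A) - m(A n B)
= 18.48 - 7.24
= 11.24


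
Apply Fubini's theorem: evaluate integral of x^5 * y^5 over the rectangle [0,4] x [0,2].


By Fubini's theorem, the double integral factors as a product of single integrals:
Step 1: integral_0^4 x^5 dx = [x^6/6] from 0 to 4
     = 4^6/6 = 682.666667
Step 2: integral_0^2 y^5 dy = [y^6/6] from 0 to 2
     = 2^6/6 = 10.666667
Step 3: Double integral = 682.666667 * 10.666667 = 7281.777778


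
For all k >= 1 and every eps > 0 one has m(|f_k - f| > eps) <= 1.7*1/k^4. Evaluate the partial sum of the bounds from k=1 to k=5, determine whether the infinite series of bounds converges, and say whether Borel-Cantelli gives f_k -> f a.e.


Step 1: List the terms 1.7*1/k^4 for k = 1 to 5:
  k=1: 1.7
  k=2: 0.10625
  k=3: 0.020988
  k=4: 0.006641
  k=5: 0.00272
Step 2: Partial sum = 1.7 + 0.10625 + 0.020988 + 0.006641 + 0.00272
     = 1.836598
Step 3: The full series sum_(k>=1) 1.7*1/k^4 converges (p-series with p = 4 > 1; a constant multiple of a convergent series converges).
Step 4: Fix eps > 0. Since sum_k m(|f_k - f| > eps) < infinity, the Borel-Cantelli lemma gives
        m(limsup_k {|f_k - f| > eps}) = 0, i.e. for a.e. x, |f_k(x) - f(x)| <= eps for all large k.
        Applying this with eps = 1/j for j = 1, 2, ... and intersecting the countably many full-measure sets,
        for a.e. x we get limsup_k |f_k(x) - f(x)| <= 1/j for every j, hence f_k -> f almost everywhere.
Conclusion: series converges; Borel-Cantelli yields f_k -> f a.e.


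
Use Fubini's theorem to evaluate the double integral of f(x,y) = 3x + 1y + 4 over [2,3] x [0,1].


By Fubini, integrate in x first, then y.
Step 1: Fix y, integrate over x in [2,3]:
  integral(3x + 1y + 4, x=2..3)
  = 3*(3^2 - 2^2)/2 + (1y + 4)*(3 - 2)
  = 7.5 + (1y + 4)*1
  = 7.5 + 1y + 4
  = 11.5 + 1y
Step 2: Integrate over y in [0,1]:
  integral(11.5 + 1y, y=0..1)
  = 11.5*1 + 1*(1^2 - 0^2)/2
  = 11.5 + 0.5
  = 12


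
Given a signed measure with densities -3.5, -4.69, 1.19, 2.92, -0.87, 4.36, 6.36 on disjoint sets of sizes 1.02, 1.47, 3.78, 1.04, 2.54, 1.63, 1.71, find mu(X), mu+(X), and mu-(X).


Step 1: Compute signed measure on each set:
  Set 1: -3.5 * 1.02 = -3.57
  Set 2: -4.69 * 1.47 = -6.8943
  Set 3: 1.19 * 3.78 = 4.4982
  Set 4: 2.92 * 1.04 = 3.0368
  Set 5: -0.87 * 2.54 = -2.2098
  Set 6: 4.36 * 1.63 = 7.1068
  Set 7: 6.36 * 1.71 = 10.8756
Step 2: Total signed measure = (-3.57) + (-6.8943) + (4.4982) + (3.0368) + (-2.2098) + (7.1068) + (10.8756)
     = 12.8433
Step 3: Positive part mu+(X) = sum of positive contributions = 25.5174
Step 4: Negative part mu-(X) = |sum of negative contributions| = 12.6741


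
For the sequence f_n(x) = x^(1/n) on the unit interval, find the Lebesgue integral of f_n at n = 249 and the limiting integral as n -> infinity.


At n = 249: f_249(x) = x^(1/249).
Step 1: integral(x^(1/249), 0, 1) = [x^(1/249+1) / (1/249+1)] from 0 to 1
     = 1 / (1/249 + 1) = 1 / ((249+1)/249) = 249/(249+1)
     = 249/250 = 0.996
Step 2: As n -> infinity, f_n(x) = x^(1/n) -> 1 for x in (0,1], and f_n is increasing in n.
By MCT, lim_n integral(f_n) = integral(lim_n f_n) = integral(1, 0, 1) = 1.
Step 3: Verify convergence: 249/250 = 0.996 -> 1


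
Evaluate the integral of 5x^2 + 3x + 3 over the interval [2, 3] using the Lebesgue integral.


The Lebesgue integral of a Riemann-integrable function agrees with the Riemann integral.
Antiderivative F(x) = (5/3)x^3 + (3/2)x^2 + 3x
F(3) = (5/3)*3^3 + (3/2)*3^2 + 3*3
     = (5/3)*27 + (3/2)*9 + 3*3
     = 45 + 13.5 + 9
     = 67.5
F(2) = 25.333333
Integral = F(3) - F(2) = 67.5 - 25.333333 = 42.166667


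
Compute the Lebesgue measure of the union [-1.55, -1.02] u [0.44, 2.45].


For pairwise disjoint intervals, m(union) = sum of lengths.
= (-1.02 - -1.55) + (2.45 - 0.44)
= 0.53 + 2.01
= 2.54


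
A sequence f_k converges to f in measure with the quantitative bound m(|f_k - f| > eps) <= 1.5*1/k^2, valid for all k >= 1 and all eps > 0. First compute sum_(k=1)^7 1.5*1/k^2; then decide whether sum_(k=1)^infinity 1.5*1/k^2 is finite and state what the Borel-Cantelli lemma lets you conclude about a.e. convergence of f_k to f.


Step 1: List the terms 1.5*1/k^2 for k = 1 to 7:
  k=1: 1.5
  k=2: 0.375
  k=3: 0.166667
  k=4: 0.09375
  k=5: 0.06
  k=6: 0.041667
  k=7: 0.030612
Step 2: Partial sum = 1.5 + 0.375 + 0.166667 + 0.09375 + 0.06 + 0.041667 + 0.030612
     = 2.267696
Step 3: The full series sum_(k>=1) 1.5*1/k^2 converges (p-series with p = 2 > 1; a constant multiple of a convergent series converges).
Step 4: Fix eps > 0. Since sum_k m(|f_k - f| > eps) < infinity, the Borel-Cantelli lemma gives
        m(limsup_k {|f_k - f| > eps}) = 0, i.e. for a.e. x, |f_k(x) - f(x)| <= eps for all large k.
        Applying this with eps = 1/j for j = 1, 2, ... and intersecting the countably many full-measure sets,
        for a.e. x we get limsup_k |f_k(x) - f(x)| <= 1/j for every j, hence f_k -> f almost everywhere.
Conclusion: series converges; Borel-Cantelli yields f_k -> f a.e.


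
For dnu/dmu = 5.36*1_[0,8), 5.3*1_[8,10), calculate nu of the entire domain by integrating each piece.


Integrate each piece of the Radon-Nikodym derivative:
Step 1: integral_0^8 5.36 dx = 5.36*(8-0) = 5.36*8 = 42.88
Step 2: integral_8^10 5.3 dx = 5.3*(10-8) = 5.3*2 = 10.6
Total: 42.88 + 10.6 = 53.48


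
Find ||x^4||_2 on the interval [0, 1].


Step 1: ||f||_2 = (integral_0^1 |x^4|^2 dx)^(1/2)
     = (integral_0^1 x^8 dx)^(1/2)
Step 2: integral_0^1 x^8 dx = [x^9/(9)] from 0 to 1 = 1^9/9
     = 1/9 = 0.111111
Step 3: ||f||_2 = (0.111111)^(1/2) = 0.333333


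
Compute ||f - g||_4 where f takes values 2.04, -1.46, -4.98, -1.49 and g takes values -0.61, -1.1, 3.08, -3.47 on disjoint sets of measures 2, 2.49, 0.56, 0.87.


Step 1: Compute differences f_i - g_i:
  2.04 - -0.61 = 2.65
  -1.46 - -1.1 = -0.36
  -4.98 - 3.08 = -8.06
  -1.49 - -3.47 = 1.98
Step 2: Compute |diff|^4 * measure for each set:
  |2.65|^4 * 2 = 49.315506 * 2 = 98.631012
  |-0.36|^4 * 2.49 = 0.016796 * 2.49 = 0.041822
  |-8.06|^4 * 0.56 = 4220.269325 * 0.56 = 2363.350822
  |1.98|^4 * 0.87 = 15.369536 * 0.87 = 13.371496
Step 3: Sum = 2475.395153
Step 4: ||f-g||_4 = (2475.395153)^(1/4) = 7.053605


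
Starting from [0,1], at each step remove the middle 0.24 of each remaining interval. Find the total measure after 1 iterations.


Step 1: At each step, fraction remaining = 1 - 0.24 = 0.76
Step 2: After 1 steps, measure = (0.76)^1
Step 3: Computing the power step by step:
  After step 1: 0.76
Result = 0.76


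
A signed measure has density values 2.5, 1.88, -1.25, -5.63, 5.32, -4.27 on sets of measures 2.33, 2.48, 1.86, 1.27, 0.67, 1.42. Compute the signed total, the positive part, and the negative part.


Step 1: Compute signed measure on each set:
  Set 1: 2.5 * 2.33 = 5.825
  Set 2: 1.88 * 2.48 = 4.6624
  Set 3: -1.25 * 1.86 = -2.325
  Set 4: -5.63 * 1.27 = -7.1501
  Set 5: 5.32 * 0.67 = 3.5644
  Set 6: -4.27 * 1.42 = -6.0634
Step 2: Total signed measure = (5.825) + (4.6624) + (-2.325) + (-7.1501) + (3.5644) + (-6.0634)
     = -1.4867
Step 3: Positive part mu+(X) = sum of positive contributions = 14.0518
Step 4: Negative part mu-(X) = |sum of negative contributions| = 15.5385


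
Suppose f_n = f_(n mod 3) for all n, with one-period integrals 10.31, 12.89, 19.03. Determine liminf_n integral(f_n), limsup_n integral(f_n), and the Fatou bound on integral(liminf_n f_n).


The sequence (integral(f_n)) is periodic with period 3, repeating the values 10.31, 12.89, 19.03 indefinitely.
Step 1: For a periodic sequence, every tail (a_m, a_(m+1), ...) contains all 3 period values infinitely often.
Step 2: Hence inf of every tail = min of the period values = min(10.31, 12.89, 19.03) = 10.31.
        liminf_n integral(f_n) = sup over m of (inf of tail from m) = 10.31.
Step 3: Similarly sup of every tail = max of the period values = 19.03.
        limsup_n integral(f_n) = 19.03.
Step 4: Fatou's lemma: integral(liminf_n f_n) <= liminf_n integral(f_n) = 10.31.
        So the integral of the pointwise liminf is at most 10.31.


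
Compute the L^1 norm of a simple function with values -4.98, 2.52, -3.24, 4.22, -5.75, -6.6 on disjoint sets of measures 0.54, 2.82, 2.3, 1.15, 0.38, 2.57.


Step 1: Compute |f_i|^1 for each value:
  |-4.98|^1 = 4.98
  |2.52|^1 = 2.52
  |-3.24|^1 = 3.24
  |4.22|^1 = 4.22
  |-5.75|^1 = 5.75
  |-6.6|^1 = 6.6
Step 2: Multiply by measures and sum:
  4.98 * 0.54 = 2.6892
  2.52 * 2.82 = 7.1064
  3.24 * 2.3 = 7.452
  4.22 * 1.15 = 4.853
  5.75 * 0.38 = 2.185
  6.6 * 2.57 = 16.962
Sum = 2.6892 + 7.1064 + 7.452 + 4.853 + 2.185 + 16.962 = 41.2476
Step 3: Take the p-th root:
||f||_1 = (41.2476)^(1/1) = 41.2476


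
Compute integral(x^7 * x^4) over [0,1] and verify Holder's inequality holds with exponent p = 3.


Step 1: Exact integral of f*g = integral(x^11, 0, 1) = 1/12
     = 0.083333
Step 2: Holder bound with p=3, q=1.5:
  ||f||_p = (integral x^21 dx)^(1/3) = (1/22)^(1/3) = 0.356883
  ||g||_q = (integral x^6 dx)^(1/1.5) = (1/7)^(1/1.5) = 0.273276
Step 3: Holder bound = ||f||_p * ||g||_q = 0.356883 * 0.273276 = 0.097527
Verification: 0.083333 <= 0.097527 (Holder holds)


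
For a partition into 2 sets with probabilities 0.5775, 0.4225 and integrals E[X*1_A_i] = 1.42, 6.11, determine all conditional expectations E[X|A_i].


For each cell A_i: E[X|A_i] = E[X*1_A_i] / P(A_i)
Step 1: E[X|A_1] = 1.42 / 0.5775 = 2.458874
Step 2: E[X|A_2] = 6.11 / 0.4225 = 14.461538
Verification: E[X] = sum E[X*1_A_i] = 1.42 + 6.11 = 7.53


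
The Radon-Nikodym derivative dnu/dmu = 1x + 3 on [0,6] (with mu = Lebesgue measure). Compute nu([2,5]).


nu(A) = integral_A (dnu/dmu) dmu = integral_2^5 (1x + 3) dx
Step 1: Antiderivative F(x) = (1/2)x^2 + 3x
Step 2: F(5) = (1/2)*5^2 + 3*5 = 12.5 + 15 = 27.5
Step 3: F(2) = (1/2)*2^2 + 3*2 = 2 + 6 = 8
Step 4: nu([2,5]) = F(5) - F(2) = 27.5 - 8 = 19.5


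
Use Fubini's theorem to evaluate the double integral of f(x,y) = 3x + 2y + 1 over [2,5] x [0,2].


By Fubini, integrate in x first, then y.
Step 1: Fix y, integrate over x in [2,5]:
  integral(3x + 2y + 1, x=2..5)
  = 3*(5^2 - 2^2)/2 + (2y + 1)*(5 - 2)
  = 31.5 + (2y + 1)*3
  = 31.5 + 6y + 3
  = 34.5 + 6y
Step 2: Integrate over y in [0,2]:
  integral(34.5 + 6y, y=0..2)
  = 34.5*2 + 6*(2^2 - 0^2)/2
  = 69 + 12
  = 81


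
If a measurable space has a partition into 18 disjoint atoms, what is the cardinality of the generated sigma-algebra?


Each element of the sigma-algebra is a union of some subset of the 18 atoms.
The number of such subsets is 2^18 = 262144.


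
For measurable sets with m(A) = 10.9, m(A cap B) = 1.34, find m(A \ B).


m(A \ B) = m(A) - m(A n B)
= 10.9 - 1.34
= 9.56


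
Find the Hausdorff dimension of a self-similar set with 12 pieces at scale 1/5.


For a self-similar set with N copies scaled by 1/r:
dim_H = log(N)/log(r) = log(12)/log(5)
= 2.484907/1.609438
= 1.543959


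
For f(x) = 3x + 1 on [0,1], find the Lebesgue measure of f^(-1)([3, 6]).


f^(-1)([3, 6]) = {x : 3 <= 3x + 1 <= 6}
Solving: (3 - 1)/3 <= x <= (6 - 1)/3
= [0.666667, 1.666667]
Intersecting with [0,1]: [0.666667, 1]
Measure = 1 - 0.666667 = 0.333333


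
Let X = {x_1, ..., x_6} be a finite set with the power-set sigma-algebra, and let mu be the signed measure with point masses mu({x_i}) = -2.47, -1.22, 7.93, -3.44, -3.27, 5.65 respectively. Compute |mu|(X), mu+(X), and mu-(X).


Step 1: Every measurable set is a union of atoms (the cells / points), so a Hahn decomposition is
  obtained by grouping atoms by sign: P = union of atoms with mu > 0, N = union of the remaining atoms.
  Atoms in P (indices): 3, 6;  atoms in N (indices): 1, 2, 4, 5
  Positive values: 7.93, 5.65
  Negative values: -2.47, -1.22, -3.44, -3.27
Step 2: mu+(X) = mu(P) = sum of positive atom values = 13.58
Step 3: mu-(X) = -mu(N) = sum of |negative atom values| = 10.4
Step 4: |mu|(X) = mu+(X) + mu-(X) = 13.58 + 10.4 = 23.98


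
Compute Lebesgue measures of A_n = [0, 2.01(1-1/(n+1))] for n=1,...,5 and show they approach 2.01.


By continuity of measure from below: if A_n increases to A, then m(A_n) -> m(A).
Here A = [0, 2.01], so m(A) = 2.01
Step 1: a_1 = 2.01*(1 - 1/2) = 1.005, m(A_1) = 1.005
Step 2: a_2 = 2.01*(1 - 1/3) = 1.34, m(A_2) = 1.34
Step 3: a_3 = 2.01*(1 - 1/4) = 1.5075, m(A_3) = 1.5075
Step 4: a_4 = 2.01*(1 - 1/5) = 1.608, m(A_4) = 1.608
Step 5: a_5 = 2.01*(1 - 1/6) = 1.675, m(A_5) = 1.675
Limit: m(A_n) -> m([0,2.01]) = 2.01


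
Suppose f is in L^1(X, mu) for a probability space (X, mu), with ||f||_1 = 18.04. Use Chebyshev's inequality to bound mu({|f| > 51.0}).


Chebyshev/Markov inequality: mu(|f| > eps) <= (||f||_p / eps)^p
Step 1: ||f||_1 / eps = 18.04 / 51.0 = 0.353725
Step 2: Raise to power p = 1:
  (0.353725)^1 = 0.353725
Step 3: Therefore mu(|f| > 51.0) <= 0.353725


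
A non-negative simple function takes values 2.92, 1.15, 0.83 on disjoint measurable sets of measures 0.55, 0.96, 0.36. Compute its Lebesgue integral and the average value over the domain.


Step 1: Integral = sum(value_i * measure_i)
= 2.92*0.55 + 1.15*0.96 + 0.83*0.36
= 1.606 + 1.104 + 0.2988
= 3.0088
Step 2: Total measure of domain = 0.55 + 0.96 + 0.36 = 1.87
Step 3: Average value = 3.0088 / 1.87 = 1.608984


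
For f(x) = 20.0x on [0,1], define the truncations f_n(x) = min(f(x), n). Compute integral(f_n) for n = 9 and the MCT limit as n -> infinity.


f(x) = 20.0x on [0,1]; f_n(x) = min(20.0x, n). At n = 9:
Step 1: f(x) reaches 9 at x = 9/20.0 = 0.45
Step 2: integral(f_9) = integral(20.0x, 0, 0.45) + integral(9, 0.45, 1)
       = 20.0*0.45^2/2 + 9*(1 - 0.45)
       = 2.025 + 4.95
       = 6.975
Step 3: As n -> infinity, f_n increases to f, so by MCT integral(f_n) -> integral(f) = 20.0/2 = 10.
Convergence: integral(f_9) = 6.975 -> 10 as n -> infinity
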